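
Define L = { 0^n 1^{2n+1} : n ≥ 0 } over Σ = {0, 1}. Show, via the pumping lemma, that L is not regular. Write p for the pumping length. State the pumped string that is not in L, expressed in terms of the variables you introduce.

0^{p+k} 1^{2p+1}

Toward a contradiction, assume L is regular with pumping length p.
Choose w = 0^p 1^{2p+1}, which is in L with |w| = 3p+1 ≥ p.
By the pumping lemma, w = xyz with |xy| ≤ p and y is nonempty.
The first p characters of w are 0's, so xy (and hence y) consists only of 0's. Write y = 0^k, 1 ≤ k ≤ p.
Pump with i = 2: xy^2z = 0^{p+k} 1^{2p+1}. For this to lie in L we would need 2p+1 = 2(p+k)+1, which forces k = 0. But k ≥ 1, so xy^2z ∉ L.
Contradiction. Therefore L is not regular.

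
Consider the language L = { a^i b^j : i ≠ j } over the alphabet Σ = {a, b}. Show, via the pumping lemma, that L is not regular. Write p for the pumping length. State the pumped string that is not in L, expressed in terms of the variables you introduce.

a^{p+p!} b^{p+p!}

Assume L is regular. Let p be the pumping length given by the pumping lemma.
Choose w = a^p b^{p+p!}. Since p ≠ p+p!, w ∈ L; and |w| ≥ p.
By the pumping lemma, w = xyz with |xy| ≤ p and |y| ≥ 1.
Since the first p symbols of w are all a's and |xy| ≤ p, y lies entirely in the leading a-block: y = a^k for some k with 1 ≤ k ≤ p.
Since 1 ≤ k ≤ p, k divides p!; set t = 1 + p!/k. Then xy^t z has p + (p!/k)·k = p + p! copies of a. Now the a-count equals the b-count, so i ≠ j fails. So xy^t z = a^{p+p!} b^{p+p!} ∉ L.
This is a contradiction; hence L is not regular.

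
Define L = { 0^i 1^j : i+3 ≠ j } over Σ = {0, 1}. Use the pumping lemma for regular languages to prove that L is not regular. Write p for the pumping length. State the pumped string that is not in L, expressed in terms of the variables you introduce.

Toward a contradiction, assume L is regular with pumping length p.
Choose w = 0^p 1^{p+p!+3}. Since p ≠ (p+p!+3)-3 = p+p!, w ∈ L; and |w| ≥ p.
The pumping lemma gives a decomposition w = xyz where |xy| ≤ p and y is nonempty.
Since the first p symbols of w are all 0's and |xy| ≤ p, y lies entirely in the leading 0-block: y = 0^k for some k with 1 ≤ k ≤ p.
Since 1 ≤ k ≤ p, k divides p!; set t = 1 + p!/k. Then xy^t z has p + (p!/k)·k = p + p! copies of 0. Now the 0-count is p+p! and (1-count)-3 = (p+p!+3)-3 = p+p!, so i+3 ≠ j fails. So xy^t z = 0^{p+p!} 1^{p+p!+3} ∉ L.
This contradicts the pumping lemma, so L is not regular.

0^{p+p!} 1^{p+p!+3}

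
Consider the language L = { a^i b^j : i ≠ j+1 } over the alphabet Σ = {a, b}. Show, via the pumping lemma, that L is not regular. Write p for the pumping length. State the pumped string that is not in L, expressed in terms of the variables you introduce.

Suppose for contradiction that L is regular, and let p be the pumping length.
Choose w = a^p b^{p+p!-1}. Since p ≠ (p+p!-1)+1 = p+p!, w ∈ L; and |w| ≥ p.
Write w = xyz as guaranteed by the lemma, with |xy| ≤ p and |y| ≥ 1.
Because |xy| ≤ p and w begins with p copies of a, we have y = a^k with 1 ≤ k ≤ p.
Since 1 ≤ k ≤ p, k divides p!; set t = 1 + p!/k. Then xy^t z has p + (p!/k)·k = p + p! copies of a. Now the a-count is p+p! and (b-count)+1 = (p+p!-1)+1 = p+p!, so i ≠ j+1 fails. So xy^t z = a^{p+p!} b^{p+p!-1} ∉ L.
Contradiction. Therefore L is not regular.

a^{p+p!} b^{p+p!-1}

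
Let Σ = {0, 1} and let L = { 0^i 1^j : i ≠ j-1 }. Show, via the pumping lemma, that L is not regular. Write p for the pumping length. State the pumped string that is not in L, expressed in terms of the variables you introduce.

Assume L is regular. Let p be the pumping length given by the pumping lemma.
Choose w = 0^p 1^{p+p!+1}. Since p ≠ (p+p!+1)-1 = p+p!, w ∈ L; and |w| ≥ p.
Write w = xyz as guaranteed by the lemma, with |xy| ≤ p and y is nonempty.
The first p characters of w are 0's, so xy (and hence y) consists only of 0's. Write y = 0^k, 1 ≤ k ≤ p.
Since 1 ≤ k ≤ p, k divides p!; set t = 1 + p!/k. Then xy^t z has p + (p!/k)·k = p + p! copies of 0. Now the 0-count is p+p! and (1-count)-1 = (p+p!+1)-1 = p+p!, so i ≠ j-1 fails. So xy^t z = 0^{p+p!} 1^{p+p!+1} ∉ L.
This contradicts the pumping lemma, so L is not regular.

0^{p+p!} 1^{p+p!+1}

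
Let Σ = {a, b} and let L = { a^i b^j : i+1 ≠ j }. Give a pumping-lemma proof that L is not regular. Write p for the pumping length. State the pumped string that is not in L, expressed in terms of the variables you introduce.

Suppose for contradiction that L is regular, and let p be the pumping length.
Choose w = a^p b^{p+p!+1}. Since p ≠ (p+p!+1)-1 = p+p!, w ∈ L; and |w| ≥ p.
The pumping lemma gives a decomposition w = xyz where |xy| ≤ p and |y| > 0.
Because |xy| ≤ p and w begins with p copies of a, we have y = a^k with 1 ≤ k ≤ p.
Since 1 ≤ k ≤ p, k divides p!; set t = 1 + p!/k. Then xy^t z has p + (p!/k)·k = p + p! copies of a. Now the a-count is p+p! and (b-count)-1 = (p+p!+1)-1 = p+p!, so i+1 ≠ j fails. So xy^t z = a^{p+p!} b^{p+p!+1} ∉ L.
This contradicts the pumping lemma, so L is not regular.

a^{p+p!} b^{p+p!+1}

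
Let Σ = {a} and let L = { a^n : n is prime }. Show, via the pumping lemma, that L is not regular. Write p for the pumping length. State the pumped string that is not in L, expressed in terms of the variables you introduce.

a^{q(1+k)}

Toward a contradiction, assume L is regular with pumping length p.
Let q be a prime with q ≥ p+2 (infinitely many primes exist), and take w = a^q ∈ L with |w| = q ≥ p.
Write w = xyz as guaranteed by the lemma, with |xy| ≤ p and |y| > 0.
Then y = a^k for some k with 1 ≤ k ≤ p.
Since 1 ≤ k ≤ p, |xz| = q-k. Pump with i = q+1: |xy^{q+1}z| = (q-k)+(q+1)k = q+qk = q(1+k), which is composite (both factors ≥ 2). So xy^{q+1}z = a^{q(1+k)} ∉ L.
Contradiction. Therefore L is not regular.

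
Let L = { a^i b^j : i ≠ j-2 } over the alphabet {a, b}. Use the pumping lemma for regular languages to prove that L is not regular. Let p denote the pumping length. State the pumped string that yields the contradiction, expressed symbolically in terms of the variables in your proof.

Assume L is regular; let p be its pumping constant.
Choose w = a^p b^{p+p!+2}. Since p ≠ (p+p!+2)-2 = p+p!, w ∈ L; and |w| ≥ p.
By the pumping lemma, w = xyz with |xy| ≤ p and |y| > 0.
Since the first p symbols of w are all a's and |xy| ≤ p, y lies entirely in the leading a-block: y = a^k for some k with 1 ≤ k ≤ p.
Since 1 ≤ k ≤ p, k divides p!; set t = 1 + p!/k. Then xy^t z has p + (p!/k)·k = p + p! copies of a. Now the a-count is p+p! and (b-count)-2 = (p+p!+2)-2 = p+p!, so i ≠ j-2 fails. So xy^t z = a^{p+p!} b^{p+p!+2} ∉ L.
This is a contradiction; hence L is not regular.

a^{p+p!} b^{p+p!+2}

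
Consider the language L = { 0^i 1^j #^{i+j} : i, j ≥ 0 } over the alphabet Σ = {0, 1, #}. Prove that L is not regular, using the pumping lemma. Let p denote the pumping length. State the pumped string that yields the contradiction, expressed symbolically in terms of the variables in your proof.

Assume L is regular. Let p be the pumping length given by the pumping lemma.
Take w = 0^p 1^p #^{2p} ∈ L (with i=j=p, i+j=2p), |w| = 4p ≥ p.
Write w = xyz as guaranteed by the lemma, with |xy| ≤ p and y is nonempty.
Since the first p symbols of w are all 0's and |xy| ≤ p, y lies entirely in the leading 0-block: y = 0^k for some k with 1 ≤ k ≤ p.
Consider xy^2z = 0^{p+k} 1^p #^{2p}. Now the 0- and 1-counts sum to 2p+k, but the #-count is 2p ≠ 2p+k. So xy^2z ∉ L.
This is a contradiction; hence L is not regular.

0^{p+k} 1^p #^{2p}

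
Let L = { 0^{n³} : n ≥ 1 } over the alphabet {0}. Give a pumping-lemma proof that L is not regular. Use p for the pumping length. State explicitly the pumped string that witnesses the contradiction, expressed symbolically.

Toward a contradiction, assume L is regular with pumping length p.
Take w = 0^{p³} ∈ L with |w| = p³ ≥ p.
Write w = xyz as guaranteed by the lemma, with |xy| ≤ p and |y| > 0.
Then y = 0^k for some k with 1 ≤ k ≤ p.
Pump with i = 2: xy^2z = 0^{p³+k}. Since 1 ≤ k ≤ p, p³ < p³+k ≤ p³+p < p³+3p²+3p+1 = (p+1)³, so p³+k is not a perfect cube. So xy^2z ∉ L.
This is a contradiction; hence L is not regular.

0^{p³+k}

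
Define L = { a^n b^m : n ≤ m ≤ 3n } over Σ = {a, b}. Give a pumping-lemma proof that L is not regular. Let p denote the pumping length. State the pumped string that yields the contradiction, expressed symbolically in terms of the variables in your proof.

Toward a contradiction, assume L is regular with pumping length p.
Take w = a^p b^p ∈ L (since p ≤ p ≤ 3p), with |w| = 2p ≥ p.
Write w = xyz as guaranteed by the lemma, with |xy| ≤ p and |y| > 0.
Because |xy| ≤ p and w begins with p copies of a, we have y = a^k with 1 ≤ k ≤ p.
Pump with i = 2: xy^2z = a^{p+k} b^p. Now n = p+k > p = m, so the condition n ≤ m fails. Thus xy^2z ∉ L.
This is a contradiction; hence L is not regular.

a^{p+k} b^p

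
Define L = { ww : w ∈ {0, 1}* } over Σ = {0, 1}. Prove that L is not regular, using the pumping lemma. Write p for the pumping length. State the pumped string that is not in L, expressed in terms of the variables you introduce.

Assume L is regular; let p be its pumping constant.
Take w = 0^p 1^p 0^p 1^p = uu where u = 0^p1^p; then w ∈ L and |w| = 4p ≥ p.
By the pumping lemma, w = xyz with |xy| ≤ p and y is nonempty.
Because |xy| ≤ p and w begins with p copies of 0, we have y = 0^k with 1 ≤ k ≤ p.
Pump with i = 2: xy^2z = 0^{p+k} 1^p 0^p 1^p, of length 4p+k. Suppose this equals vv. The string starts with 0 and ends with 1, so v does too; thus the boundary between the two copies of v is a 1→0 transition. There is exactly one such transition, at position 2p+k, so |v| = 2p+k and |vv| = 4p+2k ≠ 4p+k since k ≥ 1. So xy^2z ∉ L.
This contradicts the pumping lemma, so L is not regular.

0^{p+k} 1^p 0^p 1^p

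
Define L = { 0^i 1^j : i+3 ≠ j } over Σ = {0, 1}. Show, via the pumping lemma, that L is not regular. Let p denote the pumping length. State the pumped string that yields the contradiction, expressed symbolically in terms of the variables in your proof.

0^{p+p!} 1^{p+p!+3}

Assume L is regular. Let p be the pumping length given by the pumping lemma.
Choose w = 0^p 1^{p+p!+3}. Since p ≠ (p+p!+3)-3 = p+p!, w ∈ L; and |w| ≥ p.
By the pumping lemma, w = xyz with |xy| ≤ p and |y| ≥ 1.
Because |xy| ≤ p and w begins with p copies of 0, we have y = 0^k with 1 ≤ k ≤ p.
Since 1 ≤ k ≤ p, k divides p!; set t = 1 + p!/k. Then xy^t z has p + (p!/k)·k = p + p! copies of 0. Now the 0-count is p+p! and (1-count)-3 = (p+p!+3)-3 = p+p!, so i+3 ≠ j fails. So xy^t z = 0^{p+p!} 1^{p+p!+3} ∉ L.
This contradicts the pumping lemma, so L is not regular.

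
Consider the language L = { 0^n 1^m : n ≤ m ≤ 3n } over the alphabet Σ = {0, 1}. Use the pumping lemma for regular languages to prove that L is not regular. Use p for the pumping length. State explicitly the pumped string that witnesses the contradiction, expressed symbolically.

Assume L is regular; let p be its pumping constant.
Take w = 0^p 1^p ∈ L (since p ≤ p ≤ 3p), with |w| = 2p ≥ p.
The pumping lemma gives a decomposition w = xyz where |xy| ≤ p and |y| ≥ 1.
Since the first p symbols of w are all 0's and |xy| ≤ p, y lies entirely in the leading 0-block: y = 0^k for some k with 1 ≤ k ≤ p.
Pump with i = 2: xy^2z = 0^{p+k} 1^p. Now n = p+k > p = m, so the condition n ≤ m fails. Thus xy^2z ∉ L.
Contradiction. Therefore L is not regular.

0^{p+k} 1^p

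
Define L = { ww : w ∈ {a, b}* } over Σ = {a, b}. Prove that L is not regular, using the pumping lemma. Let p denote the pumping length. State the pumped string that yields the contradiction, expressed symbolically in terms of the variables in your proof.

Assume L is regular. Let p be the pumping length given by the pumping lemma.
Take w = a^p b^p a^p b^p = uu where u = a^pb^p; then w ∈ L and |w| = 4p ≥ p.
Write w = xyz as guaranteed by the lemma, with |xy| ≤ p and |y| > 0.
The first p characters of w are a's, so xy (and hence y) consists only of a's. Write y = a^k, 1 ≤ k ≤ p.
Pump with i = 2: xy^2z = a^{p+k} b^p a^p b^p, of length 4p+k. Suppose this equals vv. The string starts with a and ends with b, so v does too; thus the boundary between the two copies of v is a b→a transition. There is exactly one such transition, at position 2p+k, so |v| = 2p+k and |vv| = 4p+2k ≠ 4p+k since k ≥ 1. So xy^2z ∉ L.
This contradicts the pumping lemma, so L is not regular.

a^{p+k} b^p a^p b^p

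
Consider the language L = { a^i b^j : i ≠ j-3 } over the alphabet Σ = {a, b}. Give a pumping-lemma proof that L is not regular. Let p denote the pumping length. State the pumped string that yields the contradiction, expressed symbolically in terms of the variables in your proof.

a^{p+p!} b^{p+p!+3}

Suppose for contradiction that L is regular, and let p be the pumping length.
Choose w = a^p b^{p+p!+3}. Since p ≠ (p+p!+3)-3 = p+p!, w ∈ L; and |w| ≥ p.
The pumping lemma gives a decomposition w = xyz where |xy| ≤ p and |y| ≥ 1.
The first p characters of w are a's, so xy (and hence y) consists only of a's. Write y = a^k, 1 ≤ k ≤ p.
Since 1 ≤ k ≤ p, k divides p!; set t = 1 + p!/k. Then xy^t z has p + (p!/k)·k = p + p! copies of a. Now the a-count is p+p! and (b-count)-3 = (p+p!+3)-3 = p+p!, so i ≠ j-3 fails. So xy^t z = a^{p+p!} b^{p+p!+3} ∉ L.
This contradicts the pumping lemma, so L is not regular.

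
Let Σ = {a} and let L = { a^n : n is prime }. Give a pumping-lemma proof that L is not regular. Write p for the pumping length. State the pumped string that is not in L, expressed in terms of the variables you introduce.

Assume L is regular. Let p be the pumping length given by the pumping lemma.
Let q be a prime with q ≥ p+2 (infinitely many primes exist), and take w = a^q ∈ L with |w| = q ≥ p.
Write w = xyz as guaranteed by the lemma, with |xy| ≤ p and |y| > 0.
Then y = a^k for some k with 1 ≤ k ≤ p.
Since 1 ≤ k ≤ p, |xz| = q-k. Pump with i = q+1: |xy^{q+1}z| = (q-k)+(q+1)k = q+qk = q(1+k), which is composite (both factors ≥ 2). So xy^{q+1}z = a^{q(1+k)} ∉ L.
This is a contradiction; hence L is not regular.

a^{q(1+k)}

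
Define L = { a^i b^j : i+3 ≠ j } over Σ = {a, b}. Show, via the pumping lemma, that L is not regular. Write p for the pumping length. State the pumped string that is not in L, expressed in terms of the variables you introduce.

a^{p+p!} b^{p+p!+3}

Assume L is regular. Let p be the pumping length given by the pumping lemma.
Choose w = a^p b^{p+p!+3}. Since p ≠ (p+p!+3)-3 = p+p!, w ∈ L; and |w| ≥ p.
By the pumping lemma, w = xyz with |xy| ≤ p and |y| > 0.
The first p characters of w are a's, so xy (and hence y) consists only of a's. Write y = a^k, 1 ≤ k ≤ p.
Since 1 ≤ k ≤ p, k divides p!; set t = 1 + p!/k. Then xy^t z has p + (p!/k)·k = p + p! copies of a. Now the a-count is p+p! and (b-count)-3 = (p+p!+3)-3 = p+p!, so i+3 ≠ j fails. So xy^t z = a^{p+p!} b^{p+p!+3} ∉ L.
Contradiction. Therefore L is not regular.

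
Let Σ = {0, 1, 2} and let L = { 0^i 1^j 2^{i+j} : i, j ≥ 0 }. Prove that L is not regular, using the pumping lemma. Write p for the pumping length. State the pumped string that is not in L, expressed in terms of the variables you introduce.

Suppose for contradiction that L is regular, and let p be the pumping length.
Take w = 0^p 1^p 2^{2p} ∈ L (with i=j=p, i+j=2p), |w| = 4p ≥ p.
The pumping lemma gives a decomposition w = xyz where |xy| ≤ p and |y| ≥ 1.
The first p characters of w are 0's, so xy (and hence y) consists only of 0's. Write y = 0^k, 1 ≤ k ≤ p.
Consider xy^2z = 0^{p+k} 1^p 2^{2p}. Now the 0- and 1-counts sum to 2p+k, but the 2-count is 2p ≠ 2p+k. So xy^2z ∉ L.
This contradicts the pumping lemma, so L is not regular.

0^{p+k} 1^p 2^{2p}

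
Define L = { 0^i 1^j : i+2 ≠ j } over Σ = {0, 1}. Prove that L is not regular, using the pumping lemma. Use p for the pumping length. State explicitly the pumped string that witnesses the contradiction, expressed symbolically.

Suppose for contradiction that L is regular, and let p be the pumping length.
Choose w = 0^p 1^{p+p!+2}. Since p ≠ (p+p!+2)-2 = p+p!, w ∈ L; and |w| ≥ p.
By the pumping lemma, w = xyz with |xy| ≤ p and y is nonempty.
Because |xy| ≤ p and w begins with p copies of 0, we have y = 0^k with 1 ≤ k ≤ p.
Since 1 ≤ k ≤ p, k divides p!; set t = 1 + p!/k. Then xy^t z has p + (p!/k)·k = p + p! copies of 0. Now the 0-count is p+p! and (1-count)-2 = (p+p!+2)-2 = p+p!, so i+2 ≠ j fails. So xy^t z = 0^{p+p!} 1^{p+p!+2} ∉ L.
This is a contradiction; hence L is not regular.

0^{p+p!} 1^{p+p!+2}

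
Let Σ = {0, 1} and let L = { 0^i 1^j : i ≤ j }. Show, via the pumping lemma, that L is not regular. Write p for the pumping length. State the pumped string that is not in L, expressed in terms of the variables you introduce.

Assume L is regular. Let p be the pumping length given by the pumping lemma.
Choose w = 0^p 1^p ∈ L, with |w| = 2p ≥ p.
The pumping lemma gives a decomposition w = xyz where |xy| ≤ p and y is nonempty.
Since the first p symbols of w are all 0's and |xy| ≤ p, y lies entirely in the leading 0-block: y = 0^k for some k with 1 ≤ k ≤ p.
Consider xy^2z = 0^{p+k} 1^p. Since k ≥ 1, the 0-count p+k exceeds the 1-count p, so i ≤ j fails; thus xy^2z ∉ L.
Contradiction. Therefore L is not regular.

0^{p+k} 1^p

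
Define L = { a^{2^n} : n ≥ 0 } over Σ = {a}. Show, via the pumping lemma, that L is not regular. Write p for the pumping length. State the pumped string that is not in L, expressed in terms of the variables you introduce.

Toward a contradiction, assume L is regular with pumping length p.
Take w = a^{2^p} ∈ L with |w| = 2^p ≥ p.
Write w = xyz as guaranteed by the lemma, with |xy| ≤ p and |y| ≥ 1.
Then y = a^k for some k with 1 ≤ k ≤ p.
Pump with i = 2: xy^2z = a^{2^p+k}. Since 1 ≤ k ≤ p < 2^p, we have 2^p < 2^p+k < 2^{p+1}, so 2^p+k is not a power of 2. So xy^2z ∉ L.
This is a contradiction; hence L is not regular.

a^{2^p+k}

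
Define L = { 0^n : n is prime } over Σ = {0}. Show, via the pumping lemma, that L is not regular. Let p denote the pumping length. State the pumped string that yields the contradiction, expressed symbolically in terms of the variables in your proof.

Assume L is regular. Let p be the pumping length given by the pumping lemma.
Let q be a prime with q ≥ p+2 (infinitely many primes exist), and take w = 0^q ∈ L with |w| = q ≥ p.
By the pumping lemma, w = xyz with |xy| ≤ p and |y| > 0.
Then y = 0^k for some k with 1 ≤ k ≤ p.
Since 1 ≤ k ≤ p, |xz| = q-k. Pump with i = q+1: |xy^{q+1}z| = (q-k)+(q+1)k = q+qk = q(1+k), which is composite (both factors ≥ 2). So xy^{q+1}z = 0^{q(1+k)} ∉ L.
This is a contradiction; hence L is not regular.

0^{q(1+k)}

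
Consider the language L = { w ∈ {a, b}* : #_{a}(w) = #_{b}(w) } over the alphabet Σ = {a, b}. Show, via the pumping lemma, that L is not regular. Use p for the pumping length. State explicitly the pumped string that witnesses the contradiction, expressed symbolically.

Assume L is regular. Let p be the pumping length given by the pumping lemma.
Choose w = a^p b^p ∈ L with |w| = 2p ≥ p.
The pumping lemma gives a decomposition w = xyz where |xy| ≤ p and |y| > 0.
Since the first p symbols of w are all a's and |xy| ≤ p, y lies entirely in the leading a-block: y = a^k for some k with 1 ≤ k ≤ p.
Pump with i = 2: xy^2z = a^{p+k} b^p has p+k occurrences of a but only p of b. Since k ≥ 1 the counts differ, so xy^2z ∉ L.
This is a contradiction; hence L is not regular.

a^{p+k} b^p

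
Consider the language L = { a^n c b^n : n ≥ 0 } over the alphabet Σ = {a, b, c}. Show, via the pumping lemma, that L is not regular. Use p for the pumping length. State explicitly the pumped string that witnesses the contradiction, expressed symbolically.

a^{p+k} c b^p

Assume L is regular; let p be its pumping constant.
Take w = a^p c b^p ∈ L with |w| = 2p+1 ≥ p.
Write w = xyz as guaranteed by the lemma, with |xy| ≤ p and |y| > 0.
Since the first p symbols of w are all a's and |xy| ≤ p, y lies entirely in the leading a-block: y = a^k for some k with 1 ≤ k ≤ p.
Pump with i = 2: xy^2z = a^{p+k} c b^p, which would require p+k = p. But k ≥ 1, so xy^2z ∉ L.
This is a contradiction; hence L is not regular.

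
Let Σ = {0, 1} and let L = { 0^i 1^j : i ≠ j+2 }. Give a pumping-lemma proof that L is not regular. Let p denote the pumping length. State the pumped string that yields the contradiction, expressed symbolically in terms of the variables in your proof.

0^{p+p!} 1^{p+p!-2}

Toward a contradiction, assume L is regular with pumping length p.
Choose w = 0^p 1^{p+p!-2}. Since p ≠ (p+p!-2)+2 = p+p!, w ∈ L; and |w| ≥ p.
Write w = xyz as guaranteed by the lemma, with |xy| ≤ p and |y| ≥ 1.
The first p characters of w are 0's, so xy (and hence y) consists only of 0's. Write y = 0^k, 1 ≤ k ≤ p.
Since 1 ≤ k ≤ p, k divides p!; set t = 1 + p!/k. Then xy^t z has p + (p!/k)·k = p + p! copies of 0. Now the 0-count is p+p! and (1-count)+2 = (p+p!-2)+2 = p+p!, so i ≠ j+2 fails. So xy^t z = 0^{p+p!} 1^{p+p!-2} ∉ L.
This contradicts the pumping lemma, so L is not regular.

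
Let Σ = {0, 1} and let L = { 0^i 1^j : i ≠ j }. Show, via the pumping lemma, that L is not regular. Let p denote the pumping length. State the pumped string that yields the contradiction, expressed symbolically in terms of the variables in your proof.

Suppose for contradiction that L is regular, and let p be the pumping length.
Choose w = 0^p 1^{p+p!}. Since p ≠ p+p!, w ∈ L; and |w| ≥ p.
By the pumping lemma, w = xyz with |xy| ≤ p and y is nonempty.
The first p characters of w are 0's, so xy (and hence y) consists only of 0's. Write y = 0^k, 1 ≤ k ≤ p.
Since 1 ≤ k ≤ p, k divides p!; set t = 1 + p!/k. Then xy^t z has p + (p!/k)·k = p + p! copies of 0. Now the 0-count equals the 1-count, so i ≠ j fails. So xy^t z = 0^{p+p!} 1^{p+p!} ∉ L.
This contradicts the pumping lemma, so L is not regular.

0^{p+p!} 1^{p+p!}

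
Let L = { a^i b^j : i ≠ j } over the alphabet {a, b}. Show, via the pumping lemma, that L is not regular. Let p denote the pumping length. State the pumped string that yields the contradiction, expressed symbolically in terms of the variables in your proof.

Toward a contradiction, assume L is regular with pumping length p.
Choose w = a^p b^{p+p!}. Since p ≠ p+p!, w ∈ L; and |w| ≥ p.
The pumping lemma gives a decomposition w = xyz where |xy| ≤ p and |y| ≥ 1.
Since the first p symbols of w are all a's and |xy| ≤ p, y lies entirely in the leading a-block: y = a^k for some k with 1 ≤ k ≤ p.
Since 1 ≤ k ≤ p, k divides p!; set t = 1 + p!/k. Then xy^t z has p + (p!/k)·k = p + p! copies of a. Now the a-count equals the b-count, so i ≠ j fails. So xy^t z = a^{p+p!} b^{p+p!} ∉ L.
This is a contradiction; hence L is not regular.

a^{p+p!} b^{p+p!}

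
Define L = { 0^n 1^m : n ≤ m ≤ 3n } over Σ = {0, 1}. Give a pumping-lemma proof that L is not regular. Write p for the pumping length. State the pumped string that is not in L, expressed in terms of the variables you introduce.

0^{p+k} 1^p

Assume L is regular. Let p be the pumping length given by the pumping lemma.
Take w = 0^p 1^p ∈ L (since p ≤ p ≤ 3p), with |w| = 2p ≥ p.
By the pumping lemma, w = xyz with |xy| ≤ p and |y| > 0.
Because |xy| ≤ p and w begins with p copies of 0, we have y = 0^k with 1 ≤ k ≤ p.
Pump with i = 2: xy^2z = 0^{p+k} 1^p. Now n = p+k > p = m, so the condition n ≤ m fails. Thus xy^2z ∉ L.
This is a contradiction; hence L is not regular.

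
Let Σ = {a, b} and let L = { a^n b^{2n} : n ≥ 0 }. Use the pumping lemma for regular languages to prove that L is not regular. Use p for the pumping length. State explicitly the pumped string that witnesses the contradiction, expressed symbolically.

Toward a contradiction, assume L is regular with pumping length p.
Choose w = a^p b^{2p}, which is in L with |w| = 3p ≥ p.
By the pumping lemma, w = xyz with |xy| ≤ p and y is nonempty.
The first p characters of w are a's, so xy (and hence y) consists only of a's. Write y = a^k, 1 ≤ k ≤ p.
Pump with i = 2: xy^2z = a^{p+k} b^{2p}. For this to lie in L we would need 2p = 2(p+k), which forces k = 0. But k ≥ 1, so xy^2z ∉ L.
Contradiction. Therefore L is not regular.

a^{p+k} b^{2p}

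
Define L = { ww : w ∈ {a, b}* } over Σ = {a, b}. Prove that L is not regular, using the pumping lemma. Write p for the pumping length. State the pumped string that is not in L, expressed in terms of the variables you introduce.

Suppose for contradiction that L is regular, and let p be the pumping length.
Take w = a^p b^p a^p b^p = uu where u = a^pb^p; then w ∈ L and |w| = 4p ≥ p.
Write w = xyz as guaranteed by the lemma, with |xy| ≤ p and |y| ≥ 1.
Since the first p symbols of w are all a's and |xy| ≤ p, y lies entirely in the leading a-block: y = a^k for some k with 1 ≤ k ≤ p.
Pump with i = 2: xy^2z = a^{p+k} b^p a^p b^p, of length 4p+k. Suppose this equals vv. The string starts with a and ends with b, so v does too; thus the boundary between the two copies of v is a b→a transition. There is exactly one such transition, at position 2p+k, so |v| = 2p+k and |vv| = 4p+2k ≠ 4p+k since k ≥ 1. So xy^2z ∉ L.
This is a contradiction; hence L is not regular.

a^{p+k} b^p a^p b^p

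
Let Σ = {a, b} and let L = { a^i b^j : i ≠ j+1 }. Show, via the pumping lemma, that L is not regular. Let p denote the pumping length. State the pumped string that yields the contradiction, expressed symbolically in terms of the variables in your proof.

a^{p+p!} b^{p+p!-1}

Toward a contradiction, assume L is regular with pumping length p.
Choose w = a^p b^{p+p!-1}. Since p ≠ (p+p!-1)+1 = p+p!, w ∈ L; and |w| ≥ p.
By the pumping lemma, w = xyz with |xy| ≤ p and |y| > 0.
Since the first p symbols of w are all a's and |xy| ≤ p, y lies entirely in the leading a-block: y = a^k for some k with 1 ≤ k ≤ p.
Since 1 ≤ k ≤ p, k divides p!; set t = 1 + p!/k. Then xy^t z has p + (p!/k)·k = p + p! copies of a. Now the a-count is p+p! and (b-count)+1 = (p+p!-1)+1 = p+p!, so i ≠ j+1 fails. So xy^t z = a^{p+p!} b^{p+p!-1} ∉ L.
This is a contradiction; hence L is not regular.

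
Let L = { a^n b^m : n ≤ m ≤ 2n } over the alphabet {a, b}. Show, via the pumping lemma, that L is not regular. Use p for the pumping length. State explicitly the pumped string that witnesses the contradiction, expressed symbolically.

a^{p+k} b^p

Assume L is regular; let p be its pumping constant.
Take w = a^p b^p ∈ L (since p ≤ p ≤ 2p), with |w| = 2p ≥ p.
Write w = xyz as guaranteed by the lemma, with |xy| ≤ p and y is nonempty.
Since the first p symbols of w are all a's and |xy| ≤ p, y lies entirely in the leading a-block: y = a^k for some k with 1 ≤ k ≤ p.
Pump with i = 2: xy^2z = a^{p+k} b^p. Now n = p+k > p = m, so the condition n ≤ m fails. Thus xy^2z ∉ L.
Contradiction. Therefore L is not regular.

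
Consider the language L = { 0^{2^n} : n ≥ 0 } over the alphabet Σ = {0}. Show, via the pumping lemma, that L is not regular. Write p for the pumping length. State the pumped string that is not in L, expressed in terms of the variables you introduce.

Assume L is regular. Let p be the pumping length given by the pumping lemma.
Take w = 0^{2^p} ∈ L with |w| = 2^p ≥ p.
Write w = xyz as guaranteed by the lemma, with |xy| ≤ p and y is nonempty.
Then y = 0^k for some k with 1 ≤ k ≤ p.
Pump with i = 2: xy^2z = 0^{2^p+k}. Since 1 ≤ k ≤ p < 2^p, we have 2^p < 2^p+k < 2^{p+1}, so 2^p+k is not a power of 2. So xy^2z ∉ L.
This is a contradiction; hence L is not regular.

0^{2^p+k}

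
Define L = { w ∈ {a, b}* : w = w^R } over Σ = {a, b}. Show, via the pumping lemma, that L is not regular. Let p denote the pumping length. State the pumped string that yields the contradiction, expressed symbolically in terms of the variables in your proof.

Assume L is regular. Let p be the pumping length given by the pumping lemma.
Take w = a^p b a^p, a palindrome of length 2p+1 ≥ p.
Write w = xyz as guaranteed by the lemma, with |xy| ≤ p and y is nonempty.
Because |xy| ≤ p and w begins with p copies of a, we have y = a^k with 1 ≤ k ≤ p.
Pump with i = 2: xy^2z = a^{p+k} b a^p. Its reverse is a^p b a^{p+k}, which differs from xy^2z since k ≥ 1. So xy^2z is not a palindrome and xy^2z ∉ L.
This is a contradiction; hence L is not regular.

a^{p+k} b a^p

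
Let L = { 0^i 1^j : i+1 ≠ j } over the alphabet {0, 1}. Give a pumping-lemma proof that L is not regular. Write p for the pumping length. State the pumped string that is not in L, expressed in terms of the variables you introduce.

Assume L is regular. Let p be the pumping length given by the pumping lemma.
Choose w = 0^p 1^{p+p!+1}. Since p ≠ (p+p!+1)-1 = p+p!, w ∈ L; and |w| ≥ p.
By the pumping lemma, w = xyz with |xy| ≤ p and |y| ≥ 1.
Since the first p symbols of w are all 0's and |xy| ≤ p, y lies entirely in the leading 0-block: y = 0^k for some k with 1 ≤ k ≤ p.
Since 1 ≤ k ≤ p, k divides p!; set t = 1 + p!/k. Then xy^t z has p + (p!/k)·k = p + p! copies of 0. Now the 0-count is p+p! and (1-count)-1 = (p+p!+1)-1 = p+p!, so i+1 ≠ j fails. So xy^t z = 0^{p+p!} 1^{p+p!+1} ∉ L.
This is a contradiction; hence L is not regular.

0^{p+p!} 1^{p+p!+1}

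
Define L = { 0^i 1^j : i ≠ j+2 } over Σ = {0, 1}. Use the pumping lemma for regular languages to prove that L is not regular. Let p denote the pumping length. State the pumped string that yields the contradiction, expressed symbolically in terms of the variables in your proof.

0^{p+p!} 1^{p+p!-2}

Assume L is regular. Let p be the pumping length given by the pumping lemma.
Choose w = 0^p 1^{p+p!-2}. Since p ≠ (p+p!-2)+2 = p+p!, w ∈ L; and |w| ≥ p.
Write w = xyz as guaranteed by the lemma, with |xy| ≤ p and y is nonempty.
Because |xy| ≤ p and w begins with p copies of 0, we have y = 0^k with 1 ≤ k ≤ p.
Since 1 ≤ k ≤ p, k divides p!; set t = 1 + p!/k. Then xy^t z has p + (p!/k)·k = p + p! copies of 0. Now the 0-count is p+p! and (1-count)+2 = (p+p!-2)+2 = p+p!, so i ≠ j+2 fails. So xy^t z = 0^{p+p!} 1^{p+p!-2} ∉ L.
Contradiction. Therefore L is not regular.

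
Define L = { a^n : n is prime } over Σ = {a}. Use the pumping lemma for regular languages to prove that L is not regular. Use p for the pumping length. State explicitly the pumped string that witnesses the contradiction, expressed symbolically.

Toward a contradiction, assume L is regular with pumping length p.
Let q be a prime with q ≥ p+2 (infinitely many primes exist), and take w = a^q ∈ L with |w| = q ≥ p.
The pumping lemma gives a decomposition w = xyz where |xy| ≤ p and y is nonempty.
Then y = a^k for some k with 1 ≤ k ≤ p.
Since 1 ≤ k ≤ p, |xz| = q-k. Pump with i = q+1: |xy^{q+1}z| = (q-k)+(q+1)k = q+qk = q(1+k), which is composite (both factors ≥ 2). So xy^{q+1}z = a^{q(1+k)} ∉ L.
Contradiction. Therefore L is not regular.

a^{q(1+k)}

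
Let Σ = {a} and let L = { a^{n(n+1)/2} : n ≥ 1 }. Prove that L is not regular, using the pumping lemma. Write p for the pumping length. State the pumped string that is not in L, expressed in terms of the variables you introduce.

Suppose for contradiction that L is regular, and let p be the pumping length.
Take w = a^{p(p+1)/2} ∈ L with |w| = p(p+1)/2 ≥ p.
The pumping lemma gives a decomposition w = xyz where |xy| ≤ p and y is nonempty.
Then y = a^k for some k with 1 ≤ k ≤ p.
Pump with i = 2: xy^2z = a^{p(p+1)/2+k}. Since 1 ≤ k ≤ p, p(p+1)/2 < p(p+1)/2+k ≤ p(p+1)/2+p < (p+1)(p+2)/2, so p(p+1)/2+k is strictly between consecutive triangular numbers. So xy^2z ∉ L.
Contradiction. Therefore L is not regular.

a^{p(p+1)/2+k}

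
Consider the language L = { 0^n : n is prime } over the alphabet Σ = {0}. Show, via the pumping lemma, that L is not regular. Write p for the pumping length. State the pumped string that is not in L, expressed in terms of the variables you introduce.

0^{q(1+k)}

Suppose for contradiction that L is regular, and let p be the pumping length.
Let q be a prime with q ≥ p+2 (infinitely many primes exist), and take w = 0^q ∈ L with |w| = q ≥ p.
By the pumping lemma, w = xyz with |xy| ≤ p and |y| ≥ 1.
Then y = 0^k for some k with 1 ≤ k ≤ p.
Since 1 ≤ k ≤ p, |xz| = q-k. Pump with i = q+1: |xy^{q+1}z| = (q-k)+(q+1)k = q+qk = q(1+k), which is composite (both factors ≥ 2). So xy^{q+1}z = 0^{q(1+k)} ∉ L.
Contradiction. Therefore L is not regular.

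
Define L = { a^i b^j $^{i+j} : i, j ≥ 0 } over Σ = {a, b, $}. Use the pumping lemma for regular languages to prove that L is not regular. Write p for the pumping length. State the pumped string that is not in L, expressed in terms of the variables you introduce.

Suppose for contradiction that L is regular, and let p be the pumping length.
Take w = a^p b^p $^{2p} ∈ L (with i=j=p, i+j=2p), |w| = 4p ≥ p.
By the pumping lemma, w = xyz with |xy| ≤ p and |y| > 0.
The first p characters of w are a's, so xy (and hence y) consists only of a's. Write y = a^k, 1 ≤ k ≤ p.
Consider xy^2z = a^{p+k} b^p $^{2p}. Now the a- and b-counts sum to 2p+k, but the $-count is 2p ≠ 2p+k. So xy^2z ∉ L.
This is a contradiction; hence L is not regular.

a^{p+k} b^p $^{2p}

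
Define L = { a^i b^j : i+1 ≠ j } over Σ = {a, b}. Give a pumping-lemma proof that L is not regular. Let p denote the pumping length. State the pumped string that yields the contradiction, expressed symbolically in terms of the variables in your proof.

Assume L is regular. Let p be the pumping length given by the pumping lemma.
Choose w = a^p b^{p+p!+1}. Since p ≠ (p+p!+1)-1 = p+p!, w ∈ L; and |w| ≥ p.
By the pumping lemma, w = xyz with |xy| ≤ p and |y| ≥ 1.
Because |xy| ≤ p and w begins with p copies of a, we have y = a^k with 1 ≤ k ≤ p.
Since 1 ≤ k ≤ p, k divides p!; set t = 1 + p!/k. Then xy^t z has p + (p!/k)·k = p + p! copies of a. Now the a-count is p+p! and (b-count)-1 = (p+p!+1)-1 = p+p!, so i+1 ≠ j fails. So xy^t z = a^{p+p!} b^{p+p!+1} ∉ L.
Contradiction. Therefore L is not regular.

a^{p+p!} b^{p+p!+1}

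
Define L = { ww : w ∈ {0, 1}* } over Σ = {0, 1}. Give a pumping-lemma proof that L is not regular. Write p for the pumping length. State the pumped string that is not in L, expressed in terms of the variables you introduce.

Suppose for contradiction that L is regular, and let p be the pumping length.
Take w = 0^p 1^p 0^p 1^p = uu where u = 0^p1^p; then w ∈ L and |w| = 4p ≥ p.
By the pumping lemma, w = xyz with |xy| ≤ p and |y| ≥ 1.
Since the first p symbols of w are all 0's and |xy| ≤ p, y lies entirely in the leading 0-block: y = 0^k for some k with 1 ≤ k ≤ p.
Pump with i = 2: xy^2z = 0^{p+k} 1^p 0^p 1^p, of length 4p+k. Suppose this equals vv. The string starts with 0 and ends with 1, so v does too; thus the boundary between the two copies of v is a 1→0 transition. There is exactly one such transition, at position 2p+k, so |v| = 2p+k and |vv| = 4p+2k ≠ 4p+k since k ≥ 1. So xy^2z ∉ L.
This contradicts the pumping lemma, so L is not regular.

0^{p+k} 1^p 0^p 1^p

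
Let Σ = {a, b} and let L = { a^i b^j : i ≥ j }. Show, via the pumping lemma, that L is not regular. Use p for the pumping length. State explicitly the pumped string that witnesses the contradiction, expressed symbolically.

Assume L is regular. Let p be the pumping length given by the pumping lemma.
Choose w = a^p b^p ∈ L, with |w| = 2p ≥ p.
Write w = xyz as guaranteed by the lemma, with |xy| ≤ p and y is nonempty.
The first p characters of w are a's, so xy (and hence y) consists only of a's. Write y = a^k, 1 ≤ k ≤ p.
Consider xy^0z = xz = a^{p-k} b^p. Since k ≥ 1, the a-count p-k is less than p, so i ≥ j fails; thus xz ∉ L.
This is a contradiction; hence L is not regular.

a^{p-k} b^p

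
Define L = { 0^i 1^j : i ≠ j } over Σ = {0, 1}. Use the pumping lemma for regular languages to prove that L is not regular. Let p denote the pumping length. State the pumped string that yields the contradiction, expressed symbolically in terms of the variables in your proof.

0^{p+p!} 1^{p+p!}

Suppose for contradiction that L is regular, and let p be the pumping length.
Choose w = 0^p 1^{p+p!}. Since p ≠ p+p!, w ∈ L; and |w| ≥ p.
Write w = xyz as guaranteed by the lemma, with |xy| ≤ p and y is nonempty.
Because |xy| ≤ p and w begins with p copies of 0, we have y = 0^k with 1 ≤ k ≤ p.
Since 1 ≤ k ≤ p, k divides p!; set t = 1 + p!/k. Then xy^t z has p + (p!/k)·k = p + p! copies of 0. Now the 0-count equals the 1-count, so i ≠ j fails. So xy^t z = 0^{p+p!} 1^{p+p!} ∉ L.
Contradiction. Therefore L is not regular.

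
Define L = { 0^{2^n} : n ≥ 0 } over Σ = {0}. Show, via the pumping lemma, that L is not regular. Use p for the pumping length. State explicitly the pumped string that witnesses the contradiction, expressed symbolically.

Toward a contradiction, assume L is regular with pumping length p.
Take w = 0^{2^p} ∈ L with |w| = 2^p ≥ p.
Write w = xyz as guaranteed by the lemma, with |xy| ≤ p and y is nonempty.
Then y = 0^k for some k with 1 ≤ k ≤ p.
Pump with i = 2: xy^2z = 0^{2^p+k}. Since 1 ≤ k ≤ p < 2^p, we have 2^p < 2^p+k < 2^{p+1}, so 2^p+k is not a power of 2. So xy^2z ∉ L.
This is a contradiction; hence L is not regular.

0^{2^p+k}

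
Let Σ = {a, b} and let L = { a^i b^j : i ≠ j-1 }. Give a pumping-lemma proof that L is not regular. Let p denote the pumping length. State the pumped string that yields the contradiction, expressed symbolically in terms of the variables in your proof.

a^{p+p!} b^{p+p!+1}

Suppose for contradiction that L is regular, and let p be the pumping length.
Choose w = a^p b^{p+p!+1}. Since p ≠ (p+p!+1)-1 = p+p!, w ∈ L; and |w| ≥ p.
The pumping lemma gives a decomposition w = xyz where |xy| ≤ p and |y| > 0.
Since the first p symbols of w are all a's and |xy| ≤ p, y lies entirely in the leading a-block: y = a^k for some k with 1 ≤ k ≤ p.
Since 1 ≤ k ≤ p, k divides p!; set t = 1 + p!/k. Then xy^t z has p + (p!/k)·k = p + p! copies of a. Now the a-count is p+p! and (b-count)-1 = (p+p!+1)-1 = p+p!, so i ≠ j-1 fails. So xy^t z = a^{p+p!} b^{p+p!+1} ∉ L.
Contradiction. Therefore L is not regular.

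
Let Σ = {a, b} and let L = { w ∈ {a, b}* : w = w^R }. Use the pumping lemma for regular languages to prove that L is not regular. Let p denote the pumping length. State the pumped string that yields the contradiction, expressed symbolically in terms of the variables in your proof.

Assume L is regular. Let p be the pumping length given by the pumping lemma.
Take w = a^p b a^p, a palindrome of length 2p+1 ≥ p.
The pumping lemma gives a decomposition w = xyz where |xy| ≤ p and |y| ≥ 1.
The first p characters of w are a's, so xy (and hence y) consists only of a's. Write y = a^k, 1 ≤ k ≤ p.
Pump with i = 2: xy^2z = a^{p+k} b a^p. Its reverse is a^p b a^{p+k}, which differs from xy^2z since k ≥ 1. So xy^2z is not a palindrome and xy^2z ∉ L.
Contradiction. Therefore L is not regular.

a^{p+k} b a^p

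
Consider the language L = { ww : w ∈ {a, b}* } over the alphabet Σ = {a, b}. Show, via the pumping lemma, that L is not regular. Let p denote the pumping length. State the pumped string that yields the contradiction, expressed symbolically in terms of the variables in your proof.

a^{p+k} b^p a^p b^p

Suppose for contradiction that L is regular, and let p be the pumping length.
Take w = a^p b^p a^p b^p = uu where u = a^pb^p; then w ∈ L and |w| = 4p ≥ p.
By the pumping lemma, w = xyz with |xy| ≤ p and y is nonempty.
Because |xy| ≤ p and w begins with p copies of a, we have y = a^k with 1 ≤ k ≤ p.
Pump with i = 2: xy^2z = a^{p+k} b^p a^p b^p, of length 4p+k. Suppose this equals vv. The string starts with a and ends with b, so v does too; thus the boundary between the two copies of v is a b→a transition. There is exactly one such transition, at position 2p+k, so |v| = 2p+k and |vv| = 4p+2k ≠ 4p+k since k ≥ 1. So xy^2z ∉ L.
This contradicts the pumping lemma, so L is not regular.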